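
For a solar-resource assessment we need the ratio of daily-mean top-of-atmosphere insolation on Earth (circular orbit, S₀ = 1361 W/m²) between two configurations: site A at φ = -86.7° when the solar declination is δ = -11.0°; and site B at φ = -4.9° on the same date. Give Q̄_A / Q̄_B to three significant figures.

Q̄_A / Q̄_B ≈ 0.596

— Configuration A (φ=-86.7°):
cos H₀ = −tan(-86.7°) tan(-11.000°) = -3.3712 ≤ −1 ⇒ polar day, H₀ = π.
Bracket: H₀ sin φ sin δ + cos φ cos δ sin H₀ = 3.1416×-0.99834×-0.19081 + 0.05756×0.98163×0.00000 = 0.598454 + 0.000000 = 0.598454.
Q̄ = (S₀/π) × [bracket] = (1361/π) × 0.598454 = 259.26 W/m².
— Configuration B (φ=-4.9°):
cos H₀ = −tan(-4.9°) tan(-11.000°) = -0.0167, H₀ = 1.5875 rad.
Bracket: H₀ sin φ sin δ + cos φ cos δ sin H₀ = 1.5875×-0.08542×-0.19081 + 0.99635×0.98163×0.99986 = 0.025875 + 0.977910 = 1.003785.
Q̄ = (S₀/π) × [bracket] = (1361/π) × 1.003785 = 434.86 W/m².
Ratio Q̄_A / Q̄_B = 259.26 / 434.86 = 0.5962.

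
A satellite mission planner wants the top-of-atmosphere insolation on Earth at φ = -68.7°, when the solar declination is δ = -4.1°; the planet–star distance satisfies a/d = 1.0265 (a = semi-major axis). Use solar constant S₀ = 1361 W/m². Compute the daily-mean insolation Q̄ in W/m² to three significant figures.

cos H₀ = −tan(-68.7°) tan(-4.100°) = -0.1839, H₀ = 1.7557 rad.
Bracket: H₀ sin φ sin δ + cos φ cos δ sin H₀ = 1.7557×-0.93169×-0.07150 + 0.36325×0.99744×0.98295 = 0.116957 + 0.356143 = 0.473100.
Inverse-square distance factor (a/d)² = 1.0265² = 1.053702.
Q̄ = (S₀/π) × 1.053702 × [bracket] = (1361/π) × 1.053702 × 0.473100 = 216.0 W/m².

Q̄ ≈ 216 W/m²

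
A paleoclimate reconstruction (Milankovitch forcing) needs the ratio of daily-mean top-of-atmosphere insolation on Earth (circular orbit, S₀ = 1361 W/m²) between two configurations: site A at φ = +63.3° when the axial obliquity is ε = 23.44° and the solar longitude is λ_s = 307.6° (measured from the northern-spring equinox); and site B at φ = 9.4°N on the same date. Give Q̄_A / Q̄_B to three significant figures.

Q̄_A / Q̄_B ≈ 0.0946

— Configuration A (φ=+63.3°):
Solar declination: sin δ = sin ε · sin λ_s = sin 23.44° × sin 307.6° = -0.31516, so δ = -18.371°.
cos H₀ = −tan(+63.3°) tan(-18.371°) = 0.6603, H₀ = 0.8496 rad.
Bracket: H₀ sin φ sin δ + cos φ cos δ sin H₀ = 0.8496×0.89337×-0.31516 + 0.44932×0.94904×0.75102 = -0.239209 + 0.320252 = 0.081043.
Q̄ = (S₀/π) × [bracket] = (1361/π) × 0.081043 = 35.109 W/m².
— Configuration B (φ=+9.4°):
cos H₀ = −tan(+9.4°) tan(-18.371°) = 0.0550, H₀ = 1.5158 rad.
Bracket: H₀ sin φ sin δ + cos φ cos δ sin H₀ = 1.5158×0.16333×-0.31516 + 0.98657×0.94904×0.99849 = -0.078026 + 0.934881 = 0.856855.
Q̄ = (S₀/π) × [bracket] = (1361/π) × 0.856855 = 371.21 W/m².
Ratio Q̄_A / Q̄_B = 35.109 / 371.21 = 0.09458.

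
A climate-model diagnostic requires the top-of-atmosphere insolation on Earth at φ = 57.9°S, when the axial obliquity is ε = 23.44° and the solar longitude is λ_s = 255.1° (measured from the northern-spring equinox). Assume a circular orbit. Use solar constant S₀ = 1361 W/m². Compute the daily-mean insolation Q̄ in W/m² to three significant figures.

Q̄ ≈ 483 W/m²

Solar declination: sin δ = sin ε · sin λ_s = sin 23.44° × sin 255.1° = -0.38441, so δ = -22.607°.
cos H₀ = −tan(-57.9°) tan(-22.607°) = -0.6638, H₀ = 2.2967 rad.
Bracket: H₀ sin φ sin δ + cos φ cos δ sin H₀ = 2.2967×-0.84712×-0.38441 + 0.53140×0.92316×0.74790 = 0.747901 + 0.366895 = 1.114796.
Q̄ = (S₀/π) × [bracket] = (1361/π) × 1.114796 = 483.0 W/m².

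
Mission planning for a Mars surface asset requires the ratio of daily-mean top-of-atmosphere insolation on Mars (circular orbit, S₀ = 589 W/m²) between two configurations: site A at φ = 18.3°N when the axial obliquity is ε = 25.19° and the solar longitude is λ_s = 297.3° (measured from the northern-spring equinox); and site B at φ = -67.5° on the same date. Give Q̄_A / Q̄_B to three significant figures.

— Configuration A (φ=+18.3°):
Solar declination: sin δ = sin ε · sin λ_s = sin 25.19° × sin 297.3° = -0.37821, so δ = -22.223°.
cos H₀ = −tan(+18.3°) tan(-22.223°) = 0.1351, H₀ = 1.4353 rad.
Bracket: H₀ sin φ sin δ + cos φ cos δ sin H₀ = 1.4353×0.31399×-0.37821 + 0.94943×0.92572×0.99083 = -0.170448 + 0.870847 = 0.700399.
Q̄ = (S₀/π) × [bracket] = (589/π) × 0.700399 = 131.31 W/m².
— Configuration B (φ=-67.5°):
cos H₀ = −tan(-67.5°) tan(-22.223°) = -0.9864, H₀ = 2.9762 rad.
Bracket: H₀ sin φ sin δ + cos φ cos δ sin H₀ = 2.9762×-0.92388×-0.37821 + 0.38268×0.92572×0.16461 = 1.039946 + 0.058314 = 1.098260.
Q̄ = (S₀/π) × [bracket] = (589/π) × 1.098260 = 205.91 W/m².
Ratio Q̄_A / Q̄_B = 131.31 / 205.91 = 0.6377.

Q̄_A / Q̄_B ≈ 0.638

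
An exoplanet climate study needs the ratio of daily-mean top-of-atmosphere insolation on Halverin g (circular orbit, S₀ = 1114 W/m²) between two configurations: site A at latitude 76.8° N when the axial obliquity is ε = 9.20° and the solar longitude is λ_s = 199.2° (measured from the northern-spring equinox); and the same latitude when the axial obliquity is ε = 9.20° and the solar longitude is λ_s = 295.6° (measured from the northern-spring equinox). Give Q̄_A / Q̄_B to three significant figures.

— Configuration A (φ=+76.8°):
Solar declination: sin δ = sin ε · sin λ_s = sin 9.20° × sin 199.2° = -0.05258, so δ = -3.014°.
cos H₀ = −tan(+76.8°) tan(-3.014°) = 0.2245, H₀ = 1.3444 rad.
Bracket: H₀ sin φ sin δ + cos φ cos δ sin H₀ = 1.3444×0.97358×-0.05258 + 0.22835×0.99862×0.97448 = -0.068821 + 0.222215 = 0.153394.
Q̄ = (S₀/π) × [bracket] = (1114/π) × 0.153394 = 54.393 W/m².
— Configuration B (φ=+76.8°):
Solar declination: sin δ = sin ε · sin λ_s = sin 9.20° × sin 295.6° = -0.14419, so δ = -8.290°.
cos H₀ = −tan(+76.8°) tan(-8.290°) = 0.6212, H₀ = 0.9005 rad.
Bracket: H₀ sin φ sin δ + cos φ cos δ sin H₀ = 0.9005×0.97358×-0.14419 + 0.22835×0.98955×0.78363 = -0.126413 + 0.177072 = 0.050659.
Q̄ = (S₀/π) × [bracket] = (1114/π) × 0.050659 = 17.964 W/m².
Ratio Q̄_A / Q̄_B = 54.393 / 17.964 = 3.028.

Q̄_A / Q̄_B ≈ 3.03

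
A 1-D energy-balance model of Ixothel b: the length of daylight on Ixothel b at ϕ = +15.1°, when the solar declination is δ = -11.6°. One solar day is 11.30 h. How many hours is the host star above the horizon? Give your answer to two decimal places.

cos h₀ = −tan ϕ · tan δ = −tan(+15.1°) × tan(-11.600°) = 0.0554, so h₀ = 1.5154 rad = 86.82°.
Daylight = 2h₀/(2π) × 11.30 h = (1.5154/π) × 11.30 = 5.45 h.

5.45 h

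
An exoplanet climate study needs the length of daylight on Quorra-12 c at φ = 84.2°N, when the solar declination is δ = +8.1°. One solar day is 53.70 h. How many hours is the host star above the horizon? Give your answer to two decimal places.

53.70 h

Sunrise equation: cos H₀ = −tan φ · tan δ = -1.4011 ≤ −1, so the host star never sets (polar day) and H₀ = π.
Daylight = 2H₀/(2π) × 53.70 h = (3.1416/π) × 53.70 = 53.70 h.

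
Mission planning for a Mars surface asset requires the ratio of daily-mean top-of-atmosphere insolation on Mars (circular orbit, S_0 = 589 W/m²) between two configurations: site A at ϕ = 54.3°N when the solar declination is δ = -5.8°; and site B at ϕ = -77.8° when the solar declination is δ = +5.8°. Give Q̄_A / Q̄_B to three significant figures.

Q̄_A / Q̄_B ≈ 5.81

— Configuration A (ϕ=+54.3°):
cos h₀ = −tan(+54.3°) tan(-5.800°) = 0.1414, h₀ = 1.4290 rad.
Bracket: h₀ sin ϕ sin δ + cos ϕ cos δ sin h₀ = 1.4290×0.81208×-0.10106 + 0.58354×0.99488×0.98996 = -0.117276 + 0.574724 = 0.457448.
Q̄ = (S_0/π) × [bracket] = (589/π) × 0.457448 = 85.764 W/m².
— Configuration B (ϕ=-77.8°):
cos h₀ = −tan(-77.8°) tan(+5.800°) = 0.4698, h₀ = 1.0817 rad.
Bracket: h₀ sin ϕ sin δ + cos ϕ cos δ sin h₀ = 1.0817×-0.97742×0.10106 + 0.21132×0.99488×0.88277 = -0.106848 + 0.185592 = 0.078744.
Q̄ = (S_0/π) × [bracket] = (589/π) × 0.078744 = 14.763 W/m².
Ratio Q̄_A / Q̄_B = 85.764 / 14.763 = 5.809.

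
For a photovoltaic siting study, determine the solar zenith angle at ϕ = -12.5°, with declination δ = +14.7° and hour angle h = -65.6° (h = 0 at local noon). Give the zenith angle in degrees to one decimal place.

θ_z = 70.4°

cos θ_z = sin ϕ sin δ + cos ϕ cos δ cos h = -0.054923 + 0.390111 = 0.335188.
θ_z = arccos(0.335188) = 70.4°.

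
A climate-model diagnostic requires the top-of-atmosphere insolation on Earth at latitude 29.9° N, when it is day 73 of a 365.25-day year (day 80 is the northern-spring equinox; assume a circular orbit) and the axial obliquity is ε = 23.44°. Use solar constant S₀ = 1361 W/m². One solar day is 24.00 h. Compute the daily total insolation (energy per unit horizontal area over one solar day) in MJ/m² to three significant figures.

Solar longitude: λ_s = 360° × (73 − 80)/365.25 = -6.899°, i.e. -6.899° + 360° = 353.101°.
sin δ = sin 23.44° × sin 353.101° = -0.04778, so δ = -2.739°.
cos H₀ = −tan(+29.9°) tan(-2.739°) = 0.0275, H₀ = 1.5433 rad.
Bracket: H₀ sin φ sin δ + cos φ cos δ sin H₀ = 1.5433×0.49849×-0.04778 + 0.86690×0.99886×0.99962 = -0.036758 + 0.865583 = 0.828825.
Q̄ = (S₀/π) × [bracket] = (1361/π) × 0.828825 = 359.06 W/m².
Daily total = Q̄ × 24.00 h × 3600 s/h = 359.06 × 24.00 × 3600 / 10⁶ = 31.02 MJ/m².

31.0 MJ/m²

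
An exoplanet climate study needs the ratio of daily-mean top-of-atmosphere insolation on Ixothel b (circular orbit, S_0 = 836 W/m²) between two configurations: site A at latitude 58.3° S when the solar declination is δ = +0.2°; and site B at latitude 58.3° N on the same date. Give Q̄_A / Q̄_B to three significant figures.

Q̄_A / Q̄_B ≈ 0.982

— Configuration A (ϕ=-58.3°):
cos h₀ = −tan(-58.3°) tan(+0.200°) = 0.0057, h₀ = 1.5651 rad.
Bracket: h₀ sin ϕ sin δ + cos ϕ cos δ sin h₀ = 1.5651×-0.85081×0.00349 + 0.52547×0.99999×0.99998 = -0.004647 + 0.525454 = 0.520807.
Q̄ = (S_0/π) × [bracket] = (836/π) × 0.520807 = 138.59 W/m².
— Configuration B (ϕ=+58.3°):
cos h₀ = −tan(+58.3°) tan(+0.200°) = -0.0057, h₀ = 1.5764 rad.
Bracket: h₀ sin ϕ sin δ + cos ϕ cos δ sin h₀ = 1.5764×0.85081×0.00349 + 0.52547×0.99999×0.99998 = 0.004681 + 0.525454 = 0.530135.
Q̄ = (S_0/π) × [bracket] = (836/π) × 0.530135 = 141.07 W/m².
Ratio Q̄_A / Q̄_B = 138.59 / 141.07 = 0.9824.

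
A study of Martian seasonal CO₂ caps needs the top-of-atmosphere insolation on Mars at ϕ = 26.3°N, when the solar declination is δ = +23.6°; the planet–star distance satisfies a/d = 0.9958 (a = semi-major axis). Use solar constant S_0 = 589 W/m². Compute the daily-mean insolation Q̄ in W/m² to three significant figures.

Q̄ ≈ 208 W/m²

cos h₀ = −tan(+26.3°) tan(+23.600°) = -0.2159, h₀ = 1.7884 rad.
Bracket: h₀ sin ϕ sin δ + cos ϕ cos δ sin h₀ = 1.7884×0.44307×0.40035 + 0.89649×0.91636×0.97641 = 0.317232 + 0.802128 = 1.119360.
Inverse-square distance factor (a/d)² = 0.9958² = 0.991618.
Q̄ = (S_0/π) × 0.991618 × [bracket] = (589/π) × 0.991618 × 1.119360 = 208.1 W/m².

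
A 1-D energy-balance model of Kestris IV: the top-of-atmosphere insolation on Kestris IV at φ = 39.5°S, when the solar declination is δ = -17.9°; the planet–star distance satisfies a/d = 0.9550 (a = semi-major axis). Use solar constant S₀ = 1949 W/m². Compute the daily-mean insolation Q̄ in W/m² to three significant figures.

cos H₀ = −tan(-39.5°) tan(-17.900°) = -0.2663, H₀ = 1.8403 rad.
Bracket: H₀ sin φ sin δ + cos φ cos δ sin H₀ = 1.8403×-0.63608×-0.30736 + 0.77162×0.95159×0.96390 = 0.359789 + 0.707759 = 1.067548.
Inverse-square distance factor (a/d)² = 0.9550² = 0.912025.
Q̄ = (S₀/π) × 0.912025 × [bracket] = (1949/π) × 0.912025 × 1.067548 = 604.0 W/m².

Q̄ ≈ 604 W/m²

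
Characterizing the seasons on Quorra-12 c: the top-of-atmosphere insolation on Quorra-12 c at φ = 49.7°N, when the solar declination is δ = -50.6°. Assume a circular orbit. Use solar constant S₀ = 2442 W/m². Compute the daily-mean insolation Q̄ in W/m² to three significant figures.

Q̄ ≈ 0.00 W/m²

cos H₀ = −tan(+49.7°) tan(-50.600°) = 1.4355 ≥ 1 ⇒ polar night, H₀ = 0 and Q̄ = 0.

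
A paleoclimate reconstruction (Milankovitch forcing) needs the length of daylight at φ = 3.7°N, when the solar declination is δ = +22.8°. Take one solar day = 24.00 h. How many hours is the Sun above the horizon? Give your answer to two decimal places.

12.21 h

cos H₀ = −tan φ · tan δ = −tan(+3.7°) × tan(+22.800°) = -0.0272, so H₀ = 1.5980 rad = 91.56°.
Daylight = 2H₀/(2π) × 24.00 h = (1.5980/π) × 24.00 = 12.21 h.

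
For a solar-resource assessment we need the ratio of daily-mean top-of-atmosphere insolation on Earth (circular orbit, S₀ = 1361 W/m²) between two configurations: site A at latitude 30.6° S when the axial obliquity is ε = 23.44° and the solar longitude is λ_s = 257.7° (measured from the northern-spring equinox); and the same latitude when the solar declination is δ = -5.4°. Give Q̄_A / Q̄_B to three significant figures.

Q̄_A / Q̄_B ≈ 1.21

— Configuration A (φ=-30.6°):
Solar declination: sin δ = sin ε · sin λ_s = sin 23.44° × sin 257.7° = -0.38866, so δ = -22.871°.
cos H₀ = −tan(-30.6°) tan(-22.871°) = -0.2495, H₀ = 1.8229 rad.
Bracket: H₀ sin φ sin δ + cos φ cos δ sin H₀ = 1.8229×-0.50904×-0.38866 + 0.86074×0.92138×0.96838 = 0.360649 + 0.767992 = 1.128641.
Q̄ = (S₀/π) × [bracket] = (1361/π) × 1.128641 = 488.95 W/m².
— Configuration B (φ=-30.6°):
cos H₀ = −tan(-30.6°) tan(-5.400°) = -0.0559, H₀ = 1.6267 rad.
Bracket: H₀ sin φ sin δ + cos φ cos δ sin H₀ = 1.6267×-0.50904×-0.09411 + 0.86074×0.99556×0.99844 = 0.077928 + 0.855582 = 0.933510.
Q̄ = (S₀/π) × [bracket] = (1361/π) × 0.933510 = 404.41 W/m².
Ratio Q̄_A / Q̄_B = 488.95 / 404.41 = 1.209.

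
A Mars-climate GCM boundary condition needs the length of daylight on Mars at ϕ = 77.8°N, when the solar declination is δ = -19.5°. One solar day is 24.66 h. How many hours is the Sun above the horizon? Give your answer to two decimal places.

0.00 h

cos h₀ = −tan ϕ · tan δ = 1.6379 ≥ 1, so the Sun never rises (polar night) and h₀ = 0.
Daylight = 2h₀/(2π) × 24.66 h = (0.0000/π) × 24.66 = 0.00 h.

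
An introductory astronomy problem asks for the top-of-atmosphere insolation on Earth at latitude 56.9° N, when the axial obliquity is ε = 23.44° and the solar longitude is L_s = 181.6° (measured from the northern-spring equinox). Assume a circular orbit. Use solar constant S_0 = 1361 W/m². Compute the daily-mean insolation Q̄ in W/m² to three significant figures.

Solar declination: sin δ = sin ε · sin L_s = sin 23.44° × sin 181.6° = -0.01111, so δ = -0.636°.
cos h₀ = −tan(+56.9°) tan(-0.636°) = 0.0170, h₀ = 1.5538 rad.
Bracket: h₀ sin ϕ sin δ + cos ϕ cos δ sin h₀ = 1.5538×0.83772×-0.01111 + 0.54610×0.99994×0.99985 = -0.014461 + 0.545985 = 0.531524.
Q̄ = (S_0/π) × [bracket] = (1361/π) × 0.531524 = 230.3 W/m².

Q̄ ≈ 230 W/m²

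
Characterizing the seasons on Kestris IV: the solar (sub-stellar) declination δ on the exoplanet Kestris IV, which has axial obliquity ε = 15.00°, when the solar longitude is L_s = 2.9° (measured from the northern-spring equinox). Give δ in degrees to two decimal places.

sin δ = sin ε · sin L_s = sin 15.00° × sin 2.9° = 0.013094.
δ = arcsin(0.013094) = +0.75°.

δ = +0.75°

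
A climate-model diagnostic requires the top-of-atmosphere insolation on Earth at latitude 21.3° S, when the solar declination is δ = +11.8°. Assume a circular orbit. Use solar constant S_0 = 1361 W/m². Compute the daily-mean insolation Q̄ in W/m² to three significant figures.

cos h₀ = −tan(-21.3°) tan(+11.800°) = 0.0815, h₀ = 1.4893 rad.
Bracket: h₀ sin ϕ sin δ + cos ϕ cos δ sin h₀ = 1.4893×-0.36325×0.20450 + 0.93169×0.97887×0.99668 = -0.110632 + 0.908976 = 0.798344.
Q̄ = (S_0/π) × [bracket] = (1361/π) × 0.798344 = 345.9 W/m².

Q̄ ≈ 346 W/m²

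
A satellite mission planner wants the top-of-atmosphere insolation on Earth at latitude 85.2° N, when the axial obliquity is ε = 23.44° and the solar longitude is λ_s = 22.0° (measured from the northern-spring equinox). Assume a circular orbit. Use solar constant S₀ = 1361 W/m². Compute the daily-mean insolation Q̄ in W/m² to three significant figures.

Solar declination: sin δ = sin ε · sin λ_s = sin 23.44° × sin 22.0° = 0.14901, so δ = +8.570°.
cos H₀ = −tan(+85.2°) tan(+8.570°) = -1.7946 ≤ −1 ⇒ polar day, H₀ = π.
Bracket: H₀ sin φ sin δ + cos φ cos δ sin H₀ = 3.1416×0.99649×0.14901 + 0.08368×0.98884×0.00000 = 0.466487 + 0.000000 = 0.466487.
Q̄ = (S₀/π) × [bracket] = (1361/π) × 0.466487 = 202.1 W/m².

Q̄ ≈ 202 W/m²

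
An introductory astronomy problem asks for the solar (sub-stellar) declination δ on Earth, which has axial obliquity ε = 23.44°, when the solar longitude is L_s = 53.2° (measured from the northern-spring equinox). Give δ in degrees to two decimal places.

sin δ = sin ε · sin L_s = sin 23.44° × sin 53.2° = 0.318522.
δ = arcsin(0.318522) = +18.57°.

δ = +18.57°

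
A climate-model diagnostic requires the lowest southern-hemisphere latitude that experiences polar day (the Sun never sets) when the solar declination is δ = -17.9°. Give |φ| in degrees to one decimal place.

Polar day requires cos H₀ = −tan φ tan δ ≤ −1, i.e. tan φ tan δ ≥ 1.
The boundary is |tan φ| · |tan δ| = 1, so |φ| = 90° − |δ| = 90° − 17.9° = 72.1° in the southern hemisphere.

|φ| = 72.1°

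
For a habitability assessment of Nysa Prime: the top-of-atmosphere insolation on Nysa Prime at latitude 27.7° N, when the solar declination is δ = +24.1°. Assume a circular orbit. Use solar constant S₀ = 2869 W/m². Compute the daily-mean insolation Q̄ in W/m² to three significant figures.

cos H₀ = −tan(+27.7°) tan(+24.100°) = -0.2348, H₀ = 1.8079 rad.
Bracket: H₀ sin φ sin δ + cos φ cos δ sin H₀ = 1.8079×0.46484×0.40833 + 0.88539×0.91283×0.97203 = 0.343154 + 0.785605 = 1.128759.
Q̄ = (S₀/π) × [bracket] = (2869/π) × 1.128759 = 1031 W/m².

Q̄ ≈ 1.03e+03 W/m²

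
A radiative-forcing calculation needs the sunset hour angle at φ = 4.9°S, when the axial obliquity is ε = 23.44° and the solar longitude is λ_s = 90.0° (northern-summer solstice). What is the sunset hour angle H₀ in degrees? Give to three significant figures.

Solar declination: sin δ = sin ε · sin λ_s = sin 23.44° × sin 90.0° = 0.39779, so δ = +23.440°.
cos H₀ = −tan φ · tan δ = −tan(-4.9°) × tan(+23.440°) = 0.0372, so H₀ = 1.5336 rad = 87.87°.

H₀ = 87.9°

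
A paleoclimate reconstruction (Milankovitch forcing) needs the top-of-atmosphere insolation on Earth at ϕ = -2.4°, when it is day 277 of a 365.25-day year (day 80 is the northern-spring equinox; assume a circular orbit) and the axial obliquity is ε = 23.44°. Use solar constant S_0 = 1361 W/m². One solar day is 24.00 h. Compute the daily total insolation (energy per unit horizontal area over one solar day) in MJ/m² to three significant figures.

37.5 MJ/m²

Solar longitude: L_s = 360° × (277 − 80)/365.25 = 194.168°.
sin δ = sin 23.44° × sin 194.168° = -0.09737, so δ = -5.588°.
cos h₀ = −tan(-2.4°) tan(-5.588°) = -0.0041, h₀ = 1.5749 rad.
Bracket: h₀ sin ϕ sin δ + cos ϕ cos δ sin h₀ = 1.5749×-0.04188×-0.09737 + 0.99912×0.99525×0.99999 = 0.006422 + 0.994364 = 1.000786.
Q̄ = (S_0/π) × [bracket] = (1361/π) × 1.000786 = 433.56 W/m².
Daily total = Q̄ × 24.00 h × 3600 s/h = 433.56 × 24.00 × 3600 / 10⁶ = 37.46 MJ/m².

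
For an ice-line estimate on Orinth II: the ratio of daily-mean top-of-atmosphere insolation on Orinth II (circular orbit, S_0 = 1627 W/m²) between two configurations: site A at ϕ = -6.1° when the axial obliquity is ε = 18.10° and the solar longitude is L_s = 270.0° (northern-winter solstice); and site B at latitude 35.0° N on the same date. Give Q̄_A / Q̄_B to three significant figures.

— Configuration A (ϕ=-6.1°):
Solar declination: sin δ = sin ε · sin L_s = sin 18.10° × sin 270.0° = -0.31068, so δ = -18.100°.
cos h₀ = −tan(-6.1°) tan(-18.100°) = -0.0349, h₀ = 1.6057 rad.
Bracket: h₀ sin ϕ sin δ + cos ϕ cos δ sin h₀ = 1.6057×-0.10626×-0.31068 + 0.99434×0.95052×0.99939 = 0.053009 + 0.944564 = 0.997573.
Q̄ = (S_0/π) × [bracket] = (1627/π) × 0.997573 = 516.63 W/m².
— Configuration B (ϕ=+35.0°):
cos h₀ = −tan(+35.0°) tan(-18.100°) = 0.2289, h₀ = 1.3399 rad.
Bracket: h₀ sin ϕ sin δ + cos ϕ cos δ sin h₀ = 1.3399×0.57358×-0.31068 + 0.81915×0.95052×0.97346 = -0.238770 + 0.757954 = 0.519184.
Q̄ = (S_0/π) × [bracket] = (1627/π) × 0.519184 = 268.88 W/m².
Ratio Q̄_A / Q̄_B = 516.63 / 268.88 = 1.921.

Q̄_A / Q̄_B ≈ 1.92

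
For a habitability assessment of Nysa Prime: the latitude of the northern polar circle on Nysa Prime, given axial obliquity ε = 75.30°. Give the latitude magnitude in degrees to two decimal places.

The polar circle is the lowest latitude that experiences at least one full rotation of continuous daylight at the northern-summer solstice; it lies at |φ| = 90° − ε = 90° − 75.30° = 14.70°.

14.70°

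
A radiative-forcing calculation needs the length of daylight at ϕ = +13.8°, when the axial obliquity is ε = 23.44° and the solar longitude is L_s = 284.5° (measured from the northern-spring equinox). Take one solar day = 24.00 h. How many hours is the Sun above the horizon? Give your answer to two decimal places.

Solar declination: sin δ = sin ε · sin L_s = sin 23.44° × sin 284.5° = -0.38512, so δ = -22.651°.
cos h₀ = −tan ϕ · tan δ = −tan(+13.8°) × tan(-22.651°) = 0.1025, so h₀ = 1.4681 rad = 84.12°.
Daylight = 2h₀/(2π) × 24.00 h = (1.4681/π) × 24.00 = 11.22 h.

11.22 h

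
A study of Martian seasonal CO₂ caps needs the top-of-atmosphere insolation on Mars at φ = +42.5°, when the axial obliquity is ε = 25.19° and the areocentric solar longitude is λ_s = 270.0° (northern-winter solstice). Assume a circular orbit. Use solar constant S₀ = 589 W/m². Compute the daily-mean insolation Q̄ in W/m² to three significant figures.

sin δ = sin 25.19° × sin 270.0° = -0.42562, so δ = -25.190°.
cos H₀ = −tan(+42.5°) tan(-25.190°) = 0.4310, H₀ = 1.1252 rad.
Bracket: H₀ sin φ sin δ + cos φ cos δ sin H₀ = 1.1252×0.67559×-0.42562 + 0.73728×0.90490×0.90235 = -0.323545 + 0.602016 = 0.278471.
Q̄ = (S₀/π) × [bracket] = (589/π) × 0.278471 = 52.21 W/m².

Q̄ ≈ 52.2 W/m²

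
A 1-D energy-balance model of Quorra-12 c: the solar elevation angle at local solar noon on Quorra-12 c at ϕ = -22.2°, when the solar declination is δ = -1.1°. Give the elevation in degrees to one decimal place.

68.9°

At local noon the hour angle is zero, so the zenith angle equals |ϕ − δ| = |-22.2° − (-1.100°)| = 21.100°.
Elevation = 90° − 21.100° = 68.9°.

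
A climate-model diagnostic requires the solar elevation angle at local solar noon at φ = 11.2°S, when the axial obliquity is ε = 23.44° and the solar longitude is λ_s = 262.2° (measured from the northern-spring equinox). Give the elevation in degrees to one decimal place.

Solar declination: sin δ = sin ε · sin λ_s = sin 23.44° × sin 262.2° = -0.39411, so δ = -23.210°.
At local noon the hour angle is zero, so the zenith angle equals |φ − δ| = |-11.2° − (-23.210°)| = 12.010°.
Elevation = 90° − 12.010° = 78.0°.

78.0°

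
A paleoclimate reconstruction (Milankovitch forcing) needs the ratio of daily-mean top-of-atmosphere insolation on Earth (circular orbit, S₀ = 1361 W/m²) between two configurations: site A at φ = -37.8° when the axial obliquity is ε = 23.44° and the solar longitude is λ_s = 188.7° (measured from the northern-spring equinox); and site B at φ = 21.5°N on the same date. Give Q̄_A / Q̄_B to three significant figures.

— Configuration A (φ=-37.8°):
Solar declination: sin δ = sin ε · sin λ_s = sin 23.44° × sin 188.7° = -0.06017, so δ = -3.450°.
cos H₀ = −tan(-37.8°) tan(-3.450°) = -0.0468, H₀ = 1.6176 rad.
Bracket: H₀ sin φ sin δ + cos φ cos δ sin H₀ = 1.6176×-0.61291×-0.06017 + 0.79016×0.99819×0.99891 = 0.059655 + 0.787870 = 0.847525.
Q̄ = (S₀/π) × [bracket] = (1361/π) × 0.847525 = 367.16 W/m².
— Configuration B (φ=+21.5°):
cos H₀ = −tan(+21.5°) tan(-3.450°) = 0.0237, H₀ = 1.5470 rad.
Bracket: H₀ sin φ sin δ + cos φ cos δ sin H₀ = 1.5470×0.36650×-0.06017 + 0.93042×0.99819×0.99972 = -0.034115 + 0.928476 = 0.894361.
Q̄ = (S₀/π) × [bracket] = (1361/π) × 0.894361 = 387.45 W/m².
Ratio Q̄_A / Q̄_B = 367.16 / 387.45 = 0.9476.

Q̄_A / Q̄_B ≈ 0.948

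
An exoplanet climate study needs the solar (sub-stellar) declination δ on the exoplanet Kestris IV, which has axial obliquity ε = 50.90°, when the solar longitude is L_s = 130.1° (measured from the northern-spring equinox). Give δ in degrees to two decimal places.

δ = +36.41°

sin δ = sin ε · sin L_s = sin 50.90° × sin 130.1° = 0.593615.
δ = arcsin(0.593615) = +36.41°.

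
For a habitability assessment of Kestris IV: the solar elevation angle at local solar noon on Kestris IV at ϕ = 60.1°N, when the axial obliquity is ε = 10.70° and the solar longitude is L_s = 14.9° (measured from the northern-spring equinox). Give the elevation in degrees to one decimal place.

Solar declination: sin δ = sin ε · sin L_s = sin 10.70° × sin 14.9° = 0.04774, so δ = +2.736°.
At local noon the hour angle is zero, so the zenith angle equals |ϕ − δ| = |+60.1° − (+2.736°)| = 57.364°.
Elevation = 90° − 57.364° = 32.6°.

32.6°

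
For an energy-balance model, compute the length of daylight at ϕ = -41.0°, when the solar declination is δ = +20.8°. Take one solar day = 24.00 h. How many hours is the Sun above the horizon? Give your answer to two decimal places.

9.43 h

cos h₀ = −tan ϕ · tan δ = −tan(-41.0°) × tan(+20.800°) = 0.3302, so h₀ = 1.2343 rad = 70.72°.
Daylight = 2h₀/(2π) × 24.00 h = (1.2343/π) × 24.00 = 9.43 h.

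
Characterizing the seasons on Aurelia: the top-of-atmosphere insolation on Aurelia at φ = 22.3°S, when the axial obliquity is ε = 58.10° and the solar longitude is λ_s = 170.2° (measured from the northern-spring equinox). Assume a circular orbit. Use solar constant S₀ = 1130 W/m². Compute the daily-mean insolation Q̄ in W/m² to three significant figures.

Q̄ ≈ 299 W/m²

Solar declination: sin δ = sin ε · sin λ_s = sin 58.10° × sin 170.2° = 0.14450, so δ = +8.309°.
cos H₀ = −tan(-22.3°) tan(+8.309°) = 0.0599, H₀ = 1.5109 rad.
Bracket: H₀ sin φ sin δ + cos φ cos δ sin H₀ = 1.5109×-0.37946×0.14450 + 0.92521×0.98950×0.99820 = -0.082846 + 0.913847 = 0.831001.
Q̄ = (S₀/π) × [bracket] = (1130/π) × 0.831001 = 298.9 W/m².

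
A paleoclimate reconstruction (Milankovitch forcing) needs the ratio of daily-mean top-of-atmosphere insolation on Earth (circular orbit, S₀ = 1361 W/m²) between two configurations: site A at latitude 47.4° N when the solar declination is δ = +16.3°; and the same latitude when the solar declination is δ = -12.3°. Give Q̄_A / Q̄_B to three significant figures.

— Configuration A (φ=+47.4°):
cos H₀ = −tan(+47.4°) tan(+16.300°) = -0.3180, H₀ = 1.8944 rad.
Bracket: H₀ sin φ sin δ + cos φ cos δ sin H₀ = 1.8944×0.73610×0.28067 + 0.67688×0.95981×0.94809 = 0.391385 + 0.615952 = 1.007337.
Q̄ = (S₀/π) × [bracket] = (1361/π) × 1.007337 = 436.40 W/m².
— Configuration B (φ=+47.4°):
cos H₀ = −tan(+47.4°) tan(-12.300°) = 0.2371, H₀ = 1.3314 rad.
Bracket: H₀ sin φ sin δ + cos φ cos δ sin H₀ = 1.3314×0.73610×-0.21303 + 0.67688×0.97705×0.97148 = -0.208779 + 0.642484 = 0.433705.
Q̄ = (S₀/π) × [bracket] = (1361/π) × 0.433705 = 187.89 W/m².
Ratio Q̄_A / Q̄_B = 436.40 / 187.89 = 2.323.

Q̄_A / Q̄_B ≈ 2.32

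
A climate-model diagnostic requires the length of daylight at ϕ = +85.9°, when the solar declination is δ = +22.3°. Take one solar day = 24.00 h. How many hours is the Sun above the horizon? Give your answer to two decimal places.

Sunrise equation: cos h₀ = −tan ϕ · tan δ = -5.7216 ≤ −1, so the Sun never sets (polar day) and h₀ = π.
Daylight = 2h₀/(2π) × 24.00 h = (3.1416/π) × 24.00 = 24.00 h.

24.00 h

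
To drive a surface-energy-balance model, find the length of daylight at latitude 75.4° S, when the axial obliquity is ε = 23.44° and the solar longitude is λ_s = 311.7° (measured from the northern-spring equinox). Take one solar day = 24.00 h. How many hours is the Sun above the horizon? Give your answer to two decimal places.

Solar declination: sin δ = sin ε · sin λ_s = sin 23.44° × sin 311.7° = -0.29700, so δ = -17.278°.
Sunrise equation: cos H₀ = −tan φ · tan δ = -1.1941 ≤ −1, so the Sun never sets (polar day) and H₀ = π.
Daylight = 2H₀/(2π) × 24.00 h = (3.1416/π) × 24.00 = 24.00 h.

24.00 h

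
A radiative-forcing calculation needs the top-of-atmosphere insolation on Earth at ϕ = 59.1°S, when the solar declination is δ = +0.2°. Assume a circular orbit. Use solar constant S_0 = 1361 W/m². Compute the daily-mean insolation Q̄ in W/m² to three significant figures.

cos h₀ = −tan(-59.1°) tan(+0.200°) = 0.0058, h₀ = 1.5650 rad.
Bracket: h₀ sin ϕ sin δ + cos ϕ cos δ sin h₀ = 1.5650×-0.85806×0.00349 + 0.51354×0.99999×0.99998 = -0.004687 + 0.513525 = 0.508838.
Q̄ = (S_0/π) × [bracket] = (1361/π) × 0.508838 = 220.4 W/m².

Q̄ ≈ 220 W/m²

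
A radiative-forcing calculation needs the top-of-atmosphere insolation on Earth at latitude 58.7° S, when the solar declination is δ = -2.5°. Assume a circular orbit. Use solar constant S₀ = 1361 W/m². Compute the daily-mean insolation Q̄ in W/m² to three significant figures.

Q̄ ≈ 251 W/m²

cos H₀ = −tan(-58.7°) tan(-2.500°) = -0.0718, H₀ = 1.6427 rad.
Bracket: H₀ sin φ sin δ + cos φ cos δ sin H₀ = 1.6427×-0.85446×-0.04362 + 0.51952×0.99905×0.99742 = 0.061226 + 0.517687 = 0.578913.
Q̄ = (S₀/π) × [bracket] = (1361/π) × 0.578913 = 250.8 W/m².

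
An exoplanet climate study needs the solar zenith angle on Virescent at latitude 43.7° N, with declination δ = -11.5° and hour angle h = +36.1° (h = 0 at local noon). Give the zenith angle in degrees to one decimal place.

θ_z = 64.2°

cos θ_z = sin ϕ sin δ + cos ϕ cos δ cos h = -0.137740 + 0.572423 = 0.434683.
θ_z = arccos(0.434683) = 64.2°.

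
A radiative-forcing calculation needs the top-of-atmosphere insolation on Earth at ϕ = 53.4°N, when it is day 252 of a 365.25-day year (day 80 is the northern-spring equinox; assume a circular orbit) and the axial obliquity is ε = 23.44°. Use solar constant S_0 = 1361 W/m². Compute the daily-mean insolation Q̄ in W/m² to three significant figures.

Solar longitude: L_s = 360° × (252 − 80)/365.25 = 169.528°.
sin δ = sin 23.44° × sin 169.528° = 0.07230, so δ = +4.146°.
cos h₀ = −tan(+53.4°) tan(+4.146°) = -0.0976, h₀ = 1.6686 rad.
Bracket: h₀ sin ϕ sin δ + cos ϕ cos δ sin h₀ = 1.6686×0.80282×0.07230 + 0.59622×0.99738×0.99522 = 0.096852 + 0.591815 = 0.688667.
Q̄ = (S_0/π) × [bracket] = (1361/π) × 0.688667 = 298.3 W/m².

Q̄ ≈ 298 W/m²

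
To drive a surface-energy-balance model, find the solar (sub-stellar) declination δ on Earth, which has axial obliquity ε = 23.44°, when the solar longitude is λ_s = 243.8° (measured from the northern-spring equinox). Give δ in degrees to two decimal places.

sin δ = sin ε · sin λ_s = sin 23.44° × sin 243.8° = -0.356919.
δ = arcsin(-0.356919) = -20.91°.

δ = -20.91°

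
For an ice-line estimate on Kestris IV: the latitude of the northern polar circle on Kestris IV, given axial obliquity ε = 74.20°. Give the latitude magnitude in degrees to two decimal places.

15.80°

The polar circle is the lowest latitude that experiences at least one full rotation of continuous daylight at the northern-summer solstice; it lies at |ϕ| = 90° − ε = 90° − 74.20° = 15.80°.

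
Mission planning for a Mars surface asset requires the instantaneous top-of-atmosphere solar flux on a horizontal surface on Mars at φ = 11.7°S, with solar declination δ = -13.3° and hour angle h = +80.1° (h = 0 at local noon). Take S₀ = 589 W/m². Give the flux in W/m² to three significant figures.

cos θ_z = sin φ sin δ + cos φ cos δ cos h = 0.046651 + 0.163841 = 0.210492.
Flux = S₀ · cos θ_z = 589 × 0.210492 = 124.0 W/m².

124 W/m²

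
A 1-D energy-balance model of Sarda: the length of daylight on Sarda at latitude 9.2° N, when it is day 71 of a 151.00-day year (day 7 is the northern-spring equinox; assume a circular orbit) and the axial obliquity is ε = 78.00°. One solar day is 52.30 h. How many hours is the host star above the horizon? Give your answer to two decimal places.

27.51 h

Solar longitude: λ_s = 360° × (71 − 7)/151.00 = 152.583°.
sin δ = sin 78.00° × sin 152.583° = 0.45040, so δ = +26.770°.
cos H₀ = −tan φ · tan δ = −tan(+9.2°) × tan(+26.770°) = -0.0817, so H₀ = 1.6526 rad = 94.69°.
Daylight = 2H₀/(2π) × 52.30 h = (1.6526/π) × 52.30 = 27.51 h.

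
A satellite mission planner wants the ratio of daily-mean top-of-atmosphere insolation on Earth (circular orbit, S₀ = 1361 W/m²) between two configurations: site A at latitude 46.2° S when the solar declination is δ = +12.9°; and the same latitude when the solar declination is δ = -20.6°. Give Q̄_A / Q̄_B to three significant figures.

— Configuration A (φ=-46.2°):
cos H₀ = −tan(-46.2°) tan(+12.900°) = 0.2388, H₀ = 1.3296 rad.
Bracket: H₀ sin φ sin δ + cos φ cos δ sin H₀ = 1.3296×-0.72176×0.22325 + 0.69214×0.97476×0.97106 = -0.214242 + 0.655145 = 0.440903.
Q̄ = (S₀/π) × [bracket] = (1361/π) × 0.440903 = 191.01 W/m².
— Configuration B (φ=-46.2°):
cos H₀ = −tan(-46.2°) tan(-20.600°) = -0.3920, H₀ = 1.9736 rad.
Bracket: H₀ sin φ sin δ + cos φ cos δ sin H₀ = 1.9736×-0.72176×-0.35184 + 0.69214×0.93606×0.91998 = 0.501184 + 0.596041 = 1.097225.
Q̄ = (S₀/π) × [bracket] = (1361/π) × 1.097225 = 475.34 W/m².
Ratio Q̄_A / Q̄_B = 191.01 / 475.34 = 0.4018.

Q̄_A / Q̄_B ≈ 0.402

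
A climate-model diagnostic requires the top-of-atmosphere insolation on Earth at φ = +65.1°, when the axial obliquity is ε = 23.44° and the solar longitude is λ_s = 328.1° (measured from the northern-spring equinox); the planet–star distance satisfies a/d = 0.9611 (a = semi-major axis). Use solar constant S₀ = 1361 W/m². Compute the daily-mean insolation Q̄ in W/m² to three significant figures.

Solar declination: sin δ = sin ε · sin λ_s = sin 23.44° × sin 328.1° = -0.21021, so δ = -12.134°.
cos H₀ = −tan(+65.1°) tan(-12.134°) = 0.4632, H₀ = 1.0892 rad.
Bracket: H₀ sin φ sin δ + cos φ cos δ sin H₀ = 1.0892×0.90704×-0.21021 + 0.42104×0.97766×0.88625 = -0.207677 + 0.364811 = 0.157134.
Inverse-square distance factor (a/d)² = 0.9611² = 0.923713.
Q̄ = (S₀/π) × 0.923713 × [bracket] = (1361/π) × 0.923713 × 0.157134 = 62.88 W/m².

Q̄ ≈ 62.9 W/m²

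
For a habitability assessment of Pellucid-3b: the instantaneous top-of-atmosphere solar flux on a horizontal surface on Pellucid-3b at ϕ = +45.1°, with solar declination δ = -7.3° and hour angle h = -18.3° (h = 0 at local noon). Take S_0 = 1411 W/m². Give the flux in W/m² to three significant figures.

811 W/m²

cos θ_z = sin ϕ sin δ + cos ϕ cos δ cos h = -0.090005 + 0.664740 = 0.574735.
Flux = S_0 · cos θ_z = 1411 × 0.574735 = 811.0 W/m².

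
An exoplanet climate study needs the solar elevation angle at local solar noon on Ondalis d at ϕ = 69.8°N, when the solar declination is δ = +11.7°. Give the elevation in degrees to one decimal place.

At local noon the hour angle is zero, so the zenith angle equals |ϕ − δ| = |+69.8° − (+11.700°)| = 58.100°.
Elevation = 90° − 58.100° = 31.9°.

31.9°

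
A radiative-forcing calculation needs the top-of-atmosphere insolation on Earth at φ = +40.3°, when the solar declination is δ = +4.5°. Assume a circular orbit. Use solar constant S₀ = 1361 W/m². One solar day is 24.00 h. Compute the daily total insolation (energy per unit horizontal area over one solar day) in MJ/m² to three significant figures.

cos H₀ = −tan(+40.3°) tan(+4.500°) = -0.0667, H₀ = 1.6376 rad.
Bracket: H₀ sin φ sin δ + cos φ cos δ sin H₀ = 1.6376×0.64679×0.07846 + 0.76267×0.99692×0.99777 = 0.083104 + 0.758625 = 0.841729.
Q̄ = (S₀/π) × [bracket] = (1361/π) × 0.841729 = 364.65 W/m².
Daily total = Q̄ × 24.00 h × 3600 s/h = 364.65 × 24.00 × 3600 / 10⁶ = 31.51 MJ/m².

31.5 MJ/m²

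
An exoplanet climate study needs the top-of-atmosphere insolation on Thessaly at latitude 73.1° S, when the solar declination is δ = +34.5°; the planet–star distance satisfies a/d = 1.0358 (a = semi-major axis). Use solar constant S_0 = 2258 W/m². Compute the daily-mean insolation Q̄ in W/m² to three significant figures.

Q̄ ≈ 0.00 W/m²

cos h₀ = −tan(-73.1°) tan(+34.500°) = 2.2621 ≥ 1 ⇒ polar night, h₀ = 0 and Q̄ = 0.
Inverse-square distance factor (a/d)² = 1.0358² = 1.072882.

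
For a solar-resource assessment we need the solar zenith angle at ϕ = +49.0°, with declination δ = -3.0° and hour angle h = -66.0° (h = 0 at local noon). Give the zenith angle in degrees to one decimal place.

cos θ_z = sin ϕ sin δ + cos ϕ cos δ cos h = -0.039498 + 0.266478 = 0.226980.
θ_z = arccos(0.226980) = 76.9°.

θ_z = 76.9°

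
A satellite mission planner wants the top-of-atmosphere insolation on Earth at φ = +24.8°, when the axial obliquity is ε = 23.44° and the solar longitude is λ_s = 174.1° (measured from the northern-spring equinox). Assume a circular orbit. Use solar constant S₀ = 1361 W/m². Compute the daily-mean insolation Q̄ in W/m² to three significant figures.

Solar declination: sin δ = sin ε · sin λ_s = sin 23.44° × sin 174.1° = 0.04089, so δ = +2.343°.
cos H₀ = −tan(+24.8°) tan(+2.343°) = -0.0189, H₀ = 1.5897 rad.
Bracket: H₀ sin φ sin δ + cos φ cos δ sin H₀ = 1.5897×0.41945×0.04089 + 0.90778×0.99916×0.99982 = 0.027265 + 0.906854 = 0.934119.
Q̄ = (S₀/π) × [bracket] = (1361/π) × 0.934119 = 404.7 W/m².

Q̄ ≈ 405 W/m²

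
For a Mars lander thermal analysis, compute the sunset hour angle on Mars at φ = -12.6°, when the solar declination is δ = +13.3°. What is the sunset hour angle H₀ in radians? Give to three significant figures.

H₀ = 1.52 rad

cos H₀ = −tan φ · tan δ = −tan(-12.6°) × tan(+13.300°) = 0.0528, so H₀ = 1.5179 rad = 86.97°.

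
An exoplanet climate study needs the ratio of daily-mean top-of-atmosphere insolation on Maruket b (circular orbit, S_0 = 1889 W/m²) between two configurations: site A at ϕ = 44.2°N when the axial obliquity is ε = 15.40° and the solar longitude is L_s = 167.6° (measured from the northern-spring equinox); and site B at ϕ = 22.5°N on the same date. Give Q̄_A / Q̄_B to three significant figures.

— Configuration A (ϕ=+44.2°):
Solar declination: sin δ = sin ε · sin L_s = sin 15.40° × sin 167.6° = 0.05702, so δ = +3.269°.
cos h₀ = −tan(+44.2°) tan(+3.269°) = -0.0555, h₀ = 1.6264 rad.
Bracket: h₀ sin ϕ sin δ + cos ϕ cos δ sin h₀ = 1.6264×0.69717×0.05702 + 0.71691×0.99837×0.99846 = 0.064654 + 0.714639 = 0.779293.
Q̄ = (S_0/π) × [bracket] = (1889/π) × 0.779293 = 468.58 W/m².
— Configuration B (ϕ=+22.5°):
cos h₀ = −tan(+22.5°) tan(+3.269°) = -0.0237, h₀ = 1.5945 rad.
Bracket: h₀ sin ϕ sin δ + cos ϕ cos δ sin h₀ = 1.5945×0.38268×0.05702 + 0.92388×0.99837×0.99972 = 0.034793 + 0.922116 = 0.956909.
Q̄ = (S_0/π) × [bracket] = (1889/π) × 0.956909 = 575.38 W/m².
Ratio Q̄_A / Q̄_B = 468.58 / 575.38 = 0.8144.

Q̄_A / Q̄_B ≈ 0.814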